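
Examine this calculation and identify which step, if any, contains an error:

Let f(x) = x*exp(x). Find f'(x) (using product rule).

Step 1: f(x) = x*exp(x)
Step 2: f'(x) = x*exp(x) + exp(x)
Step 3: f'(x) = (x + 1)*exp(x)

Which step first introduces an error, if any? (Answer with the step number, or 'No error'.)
No error

All steps in this derivation are correct.
The final answer f'(x) = (x + 1)*exp(x) is valid.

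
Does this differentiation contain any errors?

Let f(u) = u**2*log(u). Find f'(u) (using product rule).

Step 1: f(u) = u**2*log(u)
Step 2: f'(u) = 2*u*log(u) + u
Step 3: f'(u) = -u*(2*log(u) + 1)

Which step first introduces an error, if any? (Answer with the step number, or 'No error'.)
Step 3

Step 3 is incorrect due to a sign flip.
The step shows: -u*(2*log(u) + 1)
The correct value should be: u*(2*log(u) + 1)

Explanation: The sign of the whole expression was flipped: the term u*(2*log(u) + 1) was incorrectly written as -u*(2*log(u) + 1)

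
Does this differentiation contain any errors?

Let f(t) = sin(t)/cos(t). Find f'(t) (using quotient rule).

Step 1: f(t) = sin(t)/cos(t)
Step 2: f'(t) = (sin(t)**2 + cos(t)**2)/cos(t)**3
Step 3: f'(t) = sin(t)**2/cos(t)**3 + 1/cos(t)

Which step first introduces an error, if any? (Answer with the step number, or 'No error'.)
Step 2

Step 2 is incorrect due to a wrong exponent.
The step shows: (sin(t)**2 + cos(t)**2)/cos(t)**3
The correct value should be: (sin(t)**2 + cos(t)**2)/cos(t)**2

Explanation: The exponent -2 on cos(t) was incorrectly written as -3: the term (sin(t)**2 + cos(t)**2)/cos(t)**2 was incorrectly written as (sin(t)**2 + cos(t)**2)/cos(t)**3
The later steps are derived from this incorrect expression, so the error originates in Step 2.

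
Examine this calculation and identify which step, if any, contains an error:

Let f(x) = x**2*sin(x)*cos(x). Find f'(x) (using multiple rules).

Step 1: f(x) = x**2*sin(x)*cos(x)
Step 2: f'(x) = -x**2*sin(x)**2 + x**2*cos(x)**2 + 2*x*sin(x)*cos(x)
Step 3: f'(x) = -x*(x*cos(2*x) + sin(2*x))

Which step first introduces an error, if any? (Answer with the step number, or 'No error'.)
Step 3

Step 3 is incorrect due to a sign flip.
The step shows: -x*(x*cos(2*x) + sin(2*x))
The correct value should be: x*(x*cos(2*x) + sin(2*x))

Explanation: The sign of the whole expression was flipped: the term x*(x*cos(2*x) + sin(2*x)) was incorrectly written as -x*(x*cos(2*x) + sin(2*x))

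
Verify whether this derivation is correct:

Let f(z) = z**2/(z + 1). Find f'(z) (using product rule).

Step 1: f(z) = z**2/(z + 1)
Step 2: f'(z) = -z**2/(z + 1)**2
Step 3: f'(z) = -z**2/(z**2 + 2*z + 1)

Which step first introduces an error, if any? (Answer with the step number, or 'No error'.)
Step 2

Step 2 is incorrect due to a dropped term.
The step shows: -z**2/(z + 1)**2
The correct value should be: -z**2/(z + 1)**2 + 2*z/(z + 1)

Explanation: A term was dropped: the term 2*z/(z + 1) was incorrectly omitted
The later steps are derived from this incorrect expression, so the error originates in Step 2.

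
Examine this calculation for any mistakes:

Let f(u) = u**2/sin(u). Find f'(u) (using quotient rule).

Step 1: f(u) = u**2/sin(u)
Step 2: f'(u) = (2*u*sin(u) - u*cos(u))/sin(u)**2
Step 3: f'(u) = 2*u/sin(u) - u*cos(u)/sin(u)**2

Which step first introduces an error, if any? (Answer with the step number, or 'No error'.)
Step 2

Step 2 is incorrect due to a wrong exponent.
The step shows: (2*u*sin(u) - u*cos(u))/sin(u)**2
The correct value should be: (-u**2*cos(u) + 2*u*sin(u))/sin(u)**2

Explanation: The exponent 2 on u was incorrectly written as 1: the term (-u**2*cos(u) + 2*u*sin(u))/sin(u)**2 was incorrectly written as (2*u*sin(u) - u*cos(u))/sin(u)**2
The later steps are derived from this incorrect expression, so the error originates in Step 2.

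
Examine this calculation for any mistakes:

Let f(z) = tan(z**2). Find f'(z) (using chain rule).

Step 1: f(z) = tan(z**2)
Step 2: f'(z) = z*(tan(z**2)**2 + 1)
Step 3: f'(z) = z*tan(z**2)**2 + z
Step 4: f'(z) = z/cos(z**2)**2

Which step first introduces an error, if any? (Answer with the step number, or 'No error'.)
Step 2

Step 2 is incorrect due to a wrong coefficient.
The step shows: z*(tan(z**2)**2 + 1)
The correct value should be: 2*z*(tan(z**2)**2 + 1)

Explanation: The coefficient 2 was incorrectly written as 1: the term 2*z*(tan(z**2)**2 + 1) was incorrectly written as z*(tan(z**2)**2 + 1)
The later steps are derived from this incorrect expression, so the error originates in Step 2.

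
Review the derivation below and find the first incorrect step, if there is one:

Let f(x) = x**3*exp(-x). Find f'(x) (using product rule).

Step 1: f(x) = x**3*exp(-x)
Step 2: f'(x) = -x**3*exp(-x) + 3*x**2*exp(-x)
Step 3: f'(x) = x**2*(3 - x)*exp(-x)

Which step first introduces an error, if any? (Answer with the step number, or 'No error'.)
No error

All steps in this derivation are correct.
The final answer f'(x) = x**2*(3 - x)*exp(-x) is valid.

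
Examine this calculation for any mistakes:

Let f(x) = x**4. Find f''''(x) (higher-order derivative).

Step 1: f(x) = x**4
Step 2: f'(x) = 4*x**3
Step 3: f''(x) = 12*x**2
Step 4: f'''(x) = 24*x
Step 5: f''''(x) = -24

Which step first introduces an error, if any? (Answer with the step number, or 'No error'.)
Step 5

Step 5 is incorrect due to a sign flip.
The step shows: -24
The correct value should be: 24

Explanation: The sign of the whole expression was flipped: the term 24 was incorrectly written as -24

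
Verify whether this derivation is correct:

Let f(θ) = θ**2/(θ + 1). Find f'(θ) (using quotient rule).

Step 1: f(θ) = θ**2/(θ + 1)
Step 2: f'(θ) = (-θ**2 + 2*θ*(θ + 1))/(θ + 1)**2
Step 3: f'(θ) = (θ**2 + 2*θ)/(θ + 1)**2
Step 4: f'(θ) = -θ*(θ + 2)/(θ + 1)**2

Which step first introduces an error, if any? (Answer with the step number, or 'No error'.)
Step 4

Step 4 is incorrect due to a sign flip.
The step shows: -θ*(θ + 2)/(θ + 1)**2
The correct value should be: θ*(θ + 2)/(θ + 1)**2

Explanation: The sign of the whole expression was flipped: the term θ*(θ + 2)/(θ + 1)**2 was incorrectly written as -θ*(θ + 2)/(θ + 1)**2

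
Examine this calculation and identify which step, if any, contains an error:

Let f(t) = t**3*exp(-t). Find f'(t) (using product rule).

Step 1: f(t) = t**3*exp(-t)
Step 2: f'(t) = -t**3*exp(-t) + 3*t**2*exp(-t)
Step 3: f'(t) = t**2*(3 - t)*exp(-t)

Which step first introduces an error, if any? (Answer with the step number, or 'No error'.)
No error

All steps in this derivation are correct.
The final answer f'(t) = t**2*(3 - t)*exp(-t) is valid.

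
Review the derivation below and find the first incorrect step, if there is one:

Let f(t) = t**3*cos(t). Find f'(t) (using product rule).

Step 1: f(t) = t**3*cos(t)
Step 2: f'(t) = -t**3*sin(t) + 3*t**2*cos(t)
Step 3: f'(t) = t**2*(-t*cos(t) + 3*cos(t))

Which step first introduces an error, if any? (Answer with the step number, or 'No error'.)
Step 3

Step 3 is incorrect due to a wrong trig function.
The step shows: t**2*(-t*cos(t) + 3*cos(t))
The correct value should be: t**2*(-t*sin(t) + 3*cos(t))

Explanation: sin(t) was incorrectly written as cos(t): the term t**2*(-t*sin(t) + 3*cos(t)) was incorrectly written as t**2*(-t*cos(t) + 3*cos(t))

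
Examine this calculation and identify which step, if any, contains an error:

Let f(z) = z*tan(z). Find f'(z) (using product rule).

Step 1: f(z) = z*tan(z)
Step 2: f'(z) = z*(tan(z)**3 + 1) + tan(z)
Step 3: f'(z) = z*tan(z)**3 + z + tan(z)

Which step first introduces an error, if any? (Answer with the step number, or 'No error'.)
Step 2

Step 2 is incorrect due to a wrong exponent.
The step shows: z*(tan(z)**3 + 1) + tan(z)
The correct value should be: z*(tan(z)**2 + 1) + tan(z)

Explanation: The exponent 2 on tan(z) was incorrectly written as 3: the term z*(tan(z)**2 + 1) was incorrectly written as z*(tan(z)**3 + 1)
The later steps are derived from this incorrect expression, so the error originates in Step 2.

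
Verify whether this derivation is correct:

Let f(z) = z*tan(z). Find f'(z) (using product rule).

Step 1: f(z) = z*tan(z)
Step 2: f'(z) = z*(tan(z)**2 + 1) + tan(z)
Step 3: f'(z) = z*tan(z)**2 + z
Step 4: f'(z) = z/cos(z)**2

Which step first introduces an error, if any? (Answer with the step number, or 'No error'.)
Step 3

Step 3 is incorrect due to a dropped term.
The step shows: z*tan(z)**2 + z
The correct value should be: z*tan(z)**2 + z + tan(z)

Explanation: A term was dropped: the term tan(z) was incorrectly omitted
The later steps are derived from this incorrect expression, so the error originates in Step 3.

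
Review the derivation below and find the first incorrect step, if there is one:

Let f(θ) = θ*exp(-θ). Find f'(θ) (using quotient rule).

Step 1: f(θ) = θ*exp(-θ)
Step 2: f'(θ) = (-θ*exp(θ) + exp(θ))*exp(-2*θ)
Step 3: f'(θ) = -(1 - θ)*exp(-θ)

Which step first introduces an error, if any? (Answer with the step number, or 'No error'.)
Step 3

Step 3 is incorrect due to a sign flip.
The step shows: -(1 - θ)*exp(-θ)
The correct value should be: (1 - θ)*exp(-θ)

Explanation: The sign of the whole expression was flipped: the term (1 - θ)*exp(-θ) was incorrectly written as -(1 - θ)*exp(-θ)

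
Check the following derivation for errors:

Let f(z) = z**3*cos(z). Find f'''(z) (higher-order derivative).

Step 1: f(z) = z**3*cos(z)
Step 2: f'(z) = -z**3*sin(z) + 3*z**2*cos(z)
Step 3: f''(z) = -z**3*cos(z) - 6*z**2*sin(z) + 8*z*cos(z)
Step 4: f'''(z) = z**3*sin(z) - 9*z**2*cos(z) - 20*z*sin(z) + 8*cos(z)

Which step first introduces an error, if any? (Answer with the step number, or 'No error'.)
Step 3

Step 3 is incorrect due to a wrong coefficient.
The step shows: -z**3*cos(z) - 6*z**2*sin(z) + 8*z*cos(z)
The correct value should be: -z**3*cos(z) - 6*z**2*sin(z) + 6*z*cos(z)

Explanation: The coefficient 6 was incorrectly written as 8: the term 6*z*cos(z) was incorrectly written as 8*z*cos(z)
The later steps are derived from this incorrect expression, so the error originates in Step 3.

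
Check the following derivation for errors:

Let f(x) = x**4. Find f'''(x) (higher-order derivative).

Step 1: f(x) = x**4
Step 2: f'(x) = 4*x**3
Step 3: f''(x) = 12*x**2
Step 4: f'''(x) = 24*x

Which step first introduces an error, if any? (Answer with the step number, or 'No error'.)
No error

All steps in this derivation are correct.
The final answer f'''(x) = 24*x is valid.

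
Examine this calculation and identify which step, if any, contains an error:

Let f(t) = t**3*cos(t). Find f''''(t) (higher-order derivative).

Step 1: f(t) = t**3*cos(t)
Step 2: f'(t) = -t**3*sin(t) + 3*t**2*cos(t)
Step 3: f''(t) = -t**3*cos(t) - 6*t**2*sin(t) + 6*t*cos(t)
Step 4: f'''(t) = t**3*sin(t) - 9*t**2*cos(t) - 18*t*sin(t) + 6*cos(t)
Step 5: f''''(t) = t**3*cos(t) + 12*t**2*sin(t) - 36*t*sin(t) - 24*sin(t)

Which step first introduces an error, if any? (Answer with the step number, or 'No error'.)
Step 5

Step 5 is incorrect due to a wrong trig function.
The step shows: t**3*cos(t) + 12*t**2*sin(t) - 36*t*sin(t) - 24*sin(t)
The correct value should be: t**3*cos(t) + 12*t**2*sin(t) - 36*t*cos(t) - 24*sin(t)

Explanation: cos(t) was incorrectly written as sin(t): the term -36*t*cos(t) was incorrectly written as -36*t*sin(t)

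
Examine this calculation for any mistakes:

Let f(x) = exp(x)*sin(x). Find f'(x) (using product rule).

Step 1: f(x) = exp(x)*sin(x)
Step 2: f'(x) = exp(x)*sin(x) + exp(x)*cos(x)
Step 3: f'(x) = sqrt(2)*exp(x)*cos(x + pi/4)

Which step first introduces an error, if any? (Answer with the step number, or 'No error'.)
Step 3

Step 3 is incorrect due to a wrong trig function.
The step shows: sqrt(2)*exp(x)*cos(x + pi/4)
The correct value should be: sqrt(2)*exp(x)*sin(x + pi/4)

Explanation: sin(x + pi/4) was incorrectly written as cos(x + pi/4): the term sqrt(2)*exp(x)*sin(x + pi/4) was incorrectly written as sqrt(2)*exp(x)*cos(x + pi/4)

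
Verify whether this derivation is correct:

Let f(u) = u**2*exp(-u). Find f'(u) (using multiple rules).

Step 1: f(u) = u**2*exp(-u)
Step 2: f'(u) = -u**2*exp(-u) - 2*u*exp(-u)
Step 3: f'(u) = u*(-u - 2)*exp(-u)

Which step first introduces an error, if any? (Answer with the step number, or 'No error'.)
Step 2

Step 2 is incorrect due to a sign flip.
The step shows: -u**2*exp(-u) - 2*u*exp(-u)
The correct value should be: -u**2*exp(-u) + 2*u*exp(-u)

Explanation: The sign of one term was flipped: the term 2*u*exp(-u) was incorrectly written as -2*u*exp(-u)
The later steps are derived from this incorrect expression, so the error originates in Step 2.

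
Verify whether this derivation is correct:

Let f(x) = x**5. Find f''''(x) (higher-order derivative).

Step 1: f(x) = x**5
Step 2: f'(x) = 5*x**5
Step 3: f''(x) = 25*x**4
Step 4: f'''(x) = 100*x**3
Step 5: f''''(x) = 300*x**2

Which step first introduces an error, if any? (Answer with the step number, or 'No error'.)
Step 2

Step 2 is incorrect due to a wrong exponent.
The step shows: 5*x**5
The correct value should be: 5*x**4

Explanation: The exponent 4 on x was incorrectly written as 5: the term 5*x**4 was incorrectly written as 5*x**5
The later steps are derived from this incorrect expression, so the error originates in Step 2.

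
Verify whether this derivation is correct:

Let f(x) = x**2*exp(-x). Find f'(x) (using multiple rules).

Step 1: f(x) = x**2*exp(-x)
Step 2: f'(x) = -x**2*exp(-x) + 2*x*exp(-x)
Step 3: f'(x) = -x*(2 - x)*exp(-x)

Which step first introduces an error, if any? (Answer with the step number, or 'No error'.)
Step 3

Step 3 is incorrect due to a sign flip.
The step shows: -x*(2 - x)*exp(-x)
The correct value should be: x*(2 - x)*exp(-x)

Explanation: The sign of the whole expression was flipped: the term x*(2 - x)*exp(-x) was incorrectly written as -x*(2 - x)*exp(-x)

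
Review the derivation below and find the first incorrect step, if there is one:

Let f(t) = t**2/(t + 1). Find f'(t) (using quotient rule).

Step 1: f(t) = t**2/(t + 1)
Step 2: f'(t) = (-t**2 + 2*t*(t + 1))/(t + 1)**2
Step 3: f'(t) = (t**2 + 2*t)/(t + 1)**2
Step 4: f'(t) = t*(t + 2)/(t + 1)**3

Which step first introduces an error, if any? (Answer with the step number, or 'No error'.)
Step 4

Step 4 is incorrect due to a wrong exponent.
The step shows: t*(t + 2)/(t + 1)**3
The correct value should be: t*(t + 2)/(t + 1)**2

Explanation: The exponent -2 on t + 1 was incorrectly written as -3: the term t*(t + 2)/(t + 1)**2 was incorrectly written as t*(t + 2)/(t + 1)**3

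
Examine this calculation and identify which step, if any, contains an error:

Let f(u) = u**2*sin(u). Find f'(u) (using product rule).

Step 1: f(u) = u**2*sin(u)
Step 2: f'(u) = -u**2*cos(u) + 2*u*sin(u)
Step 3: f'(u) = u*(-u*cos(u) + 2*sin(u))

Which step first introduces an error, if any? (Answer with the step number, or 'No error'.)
Step 2

Step 2 is incorrect due to a sign flip.
The step shows: -u**2*cos(u) + 2*u*sin(u)
The correct value should be: u**2*cos(u) + 2*u*sin(u)

Explanation: The sign of one term was flipped: the term u**2*cos(u) was incorrectly written as -u**2*cos(u)
The later steps are derived from this incorrect expression, so the error originates in Step 2.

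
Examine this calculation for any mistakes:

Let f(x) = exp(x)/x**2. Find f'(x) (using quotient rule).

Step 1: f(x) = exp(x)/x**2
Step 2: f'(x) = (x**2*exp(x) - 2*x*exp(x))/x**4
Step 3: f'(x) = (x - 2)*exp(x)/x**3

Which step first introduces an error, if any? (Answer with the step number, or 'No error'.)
No error

All steps in this derivation are correct.
The final answer f'(x) = (x - 2)*exp(x)/x**3 is valid.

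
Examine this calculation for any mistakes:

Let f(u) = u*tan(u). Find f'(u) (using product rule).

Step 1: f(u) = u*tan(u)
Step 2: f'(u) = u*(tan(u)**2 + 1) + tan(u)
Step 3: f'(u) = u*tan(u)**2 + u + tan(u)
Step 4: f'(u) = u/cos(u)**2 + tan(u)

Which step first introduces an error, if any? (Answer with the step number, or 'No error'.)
No error

All steps in this derivation are correct.
The final answer f'(u) = u/cos(u)**2 + tan(u) is valid.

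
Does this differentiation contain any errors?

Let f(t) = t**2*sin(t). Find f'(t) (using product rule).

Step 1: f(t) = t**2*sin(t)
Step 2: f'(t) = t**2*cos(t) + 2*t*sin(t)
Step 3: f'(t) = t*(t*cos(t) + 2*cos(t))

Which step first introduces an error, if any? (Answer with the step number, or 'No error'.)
Step 3

Step 3 is incorrect due to a wrong trig function.
The step shows: t*(t*cos(t) + 2*cos(t))
The correct value should be: t*(t*cos(t) + 2*sin(t))

Explanation: sin(t) was incorrectly written as cos(t): the term t*(t*cos(t) + 2*sin(t)) was incorrectly written as t*(t*cos(t) + 2*cos(t))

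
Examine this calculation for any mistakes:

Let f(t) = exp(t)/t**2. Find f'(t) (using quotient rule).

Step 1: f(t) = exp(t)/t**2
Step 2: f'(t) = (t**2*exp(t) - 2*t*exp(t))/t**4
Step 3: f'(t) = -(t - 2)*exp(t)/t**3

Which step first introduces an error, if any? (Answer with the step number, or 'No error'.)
Step 3

Step 3 is incorrect due to a sign flip.
The step shows: -(t - 2)*exp(t)/t**3
The correct value should be: (t - 2)*exp(t)/t**3

Explanation: The sign of the whole expression was flipped: the term (t - 2)*exp(t)/t**3 was incorrectly written as -(t - 2)*exp(t)/t**3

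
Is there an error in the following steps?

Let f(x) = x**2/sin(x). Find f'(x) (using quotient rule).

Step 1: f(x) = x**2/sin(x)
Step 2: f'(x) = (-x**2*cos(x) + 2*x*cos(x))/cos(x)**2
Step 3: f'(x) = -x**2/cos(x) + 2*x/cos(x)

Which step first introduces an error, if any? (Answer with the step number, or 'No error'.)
Step 2

Step 2 is incorrect due to a wrong trig function.
The step shows: (-x**2*cos(x) + 2*x*cos(x))/cos(x)**2
The correct value should be: (-x**2*cos(x) + 2*x*sin(x))/sin(x)**2

Explanation: sin(x) was incorrectly written as cos(x): the term (-x**2*cos(x) + 2*x*sin(x))/sin(x)**2 was incorrectly written as (-x**2*cos(x) + 2*x*cos(x))/cos(x)**2
The later steps are derived from this incorrect expression, so the error originates in Step 2.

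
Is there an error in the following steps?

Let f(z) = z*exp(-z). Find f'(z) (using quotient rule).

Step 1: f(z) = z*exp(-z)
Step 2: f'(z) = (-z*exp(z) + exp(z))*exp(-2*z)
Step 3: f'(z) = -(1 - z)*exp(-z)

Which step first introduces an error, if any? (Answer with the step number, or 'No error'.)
Step 3

Step 3 is incorrect due to a sign flip.
The step shows: -(1 - z)*exp(-z)
The correct value should be: (1 - z)*exp(-z)

Explanation: The sign of the whole expression was flipped: the term (1 - z)*exp(-z) was incorrectly written as -(1 - z)*exp(-z)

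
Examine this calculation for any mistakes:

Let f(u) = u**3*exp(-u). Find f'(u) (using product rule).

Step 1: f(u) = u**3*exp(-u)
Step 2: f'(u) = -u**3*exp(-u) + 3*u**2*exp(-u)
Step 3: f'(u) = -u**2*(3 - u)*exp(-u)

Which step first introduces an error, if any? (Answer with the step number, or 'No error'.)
Step 3

Step 3 is incorrect due to a sign flip.
The step shows: -u**2*(3 - u)*exp(-u)
The correct value should be: u**2*(3 - u)*exp(-u)

Explanation: The sign of the whole expression was flipped: the term u**2*(3 - u)*exp(-u) was incorrectly written as -u**2*(3 - u)*exp(-u)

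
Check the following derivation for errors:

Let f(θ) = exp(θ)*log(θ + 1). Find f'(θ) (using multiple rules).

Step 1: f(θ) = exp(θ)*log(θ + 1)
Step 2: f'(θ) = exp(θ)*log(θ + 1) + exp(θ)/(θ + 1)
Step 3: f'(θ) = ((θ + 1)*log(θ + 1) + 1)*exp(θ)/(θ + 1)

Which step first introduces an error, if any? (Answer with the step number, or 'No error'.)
No error

All steps in this derivation are correct.
The final answer f'(θ) = ((θ + 1)*log(θ + 1) + 1)*exp(θ)/(θ + 1) is valid.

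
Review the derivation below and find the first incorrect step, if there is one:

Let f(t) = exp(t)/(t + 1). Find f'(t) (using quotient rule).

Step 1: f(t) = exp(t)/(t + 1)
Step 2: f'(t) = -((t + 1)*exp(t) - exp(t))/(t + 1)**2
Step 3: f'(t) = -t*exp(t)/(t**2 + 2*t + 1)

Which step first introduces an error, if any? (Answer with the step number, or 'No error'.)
Step 2

Step 2 is incorrect due to a sign flip.
The step shows: -((t + 1)*exp(t) - exp(t))/(t + 1)**2
The correct value should be: ((t + 1)*exp(t) - exp(t))/(t + 1)**2

Explanation: The sign of the whole expression was flipped: the term ((t + 1)*exp(t) - exp(t))/(t + 1)**2 was incorrectly written as -((t + 1)*exp(t) - exp(t))/(t + 1)**2
The later steps are derived from this incorrect expression, so the error originates in Step 2.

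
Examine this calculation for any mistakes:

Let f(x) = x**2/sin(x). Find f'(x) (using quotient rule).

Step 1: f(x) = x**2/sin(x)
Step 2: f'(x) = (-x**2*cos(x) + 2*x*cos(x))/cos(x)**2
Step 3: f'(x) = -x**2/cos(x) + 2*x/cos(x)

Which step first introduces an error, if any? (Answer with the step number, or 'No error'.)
Step 2

Step 2 is incorrect due to a wrong trig function.
The step shows: (-x**2*cos(x) + 2*x*cos(x))/cos(x)**2
The correct value should be: (-x**2*cos(x) + 2*x*sin(x))/sin(x)**2

Explanation: sin(x) was incorrectly written as cos(x): the term (-x**2*cos(x) + 2*x*sin(x))/sin(x)**2 was incorrectly written as (-x**2*cos(x) + 2*x*cos(x))/cos(x)**2
The later steps are derived from this incorrect expression, so the error originates in Step 2.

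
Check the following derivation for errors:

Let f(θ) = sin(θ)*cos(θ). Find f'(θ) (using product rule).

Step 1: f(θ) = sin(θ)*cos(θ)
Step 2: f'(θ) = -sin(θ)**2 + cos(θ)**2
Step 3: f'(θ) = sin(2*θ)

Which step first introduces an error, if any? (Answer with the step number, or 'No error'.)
Step 3

Step 3 is incorrect due to a wrong trig function.
The step shows: sin(2*θ)
The correct value should be: cos(2*θ)

Explanation: cos(2*θ) was incorrectly written as sin(2*θ): the term cos(2*θ) was incorrectly written as sin(2*θ)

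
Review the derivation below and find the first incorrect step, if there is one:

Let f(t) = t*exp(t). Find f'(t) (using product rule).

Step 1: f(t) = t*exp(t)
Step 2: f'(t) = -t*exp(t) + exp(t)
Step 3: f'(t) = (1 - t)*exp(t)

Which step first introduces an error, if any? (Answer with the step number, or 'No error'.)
Step 2

Step 2 is incorrect due to a sign flip.
The step shows: -t*exp(t) + exp(t)
The correct value should be: t*exp(t) + exp(t)

Explanation: The sign of one term was flipped: the term t*exp(t) was incorrectly written as -t*exp(t)
The later steps are derived from this incorrect expression, so the error originates in Step 2.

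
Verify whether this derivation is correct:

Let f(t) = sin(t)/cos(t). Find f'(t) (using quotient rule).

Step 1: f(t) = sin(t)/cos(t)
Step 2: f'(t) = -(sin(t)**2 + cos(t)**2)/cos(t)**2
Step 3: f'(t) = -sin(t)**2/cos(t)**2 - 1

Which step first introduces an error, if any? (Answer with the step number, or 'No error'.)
Step 2

Step 2 is incorrect due to a sign flip.
The step shows: -(sin(t)**2 + cos(t)**2)/cos(t)**2
The correct value should be: (sin(t)**2 + cos(t)**2)/cos(t)**2

Explanation: The sign of the whole expression was flipped: the term (sin(t)**2 + cos(t)**2)/cos(t)**2 was incorrectly written as -(sin(t)**2 + cos(t)**2)/cos(t)**2
The later steps are derived from this incorrect expression, so the error originates in Step 2.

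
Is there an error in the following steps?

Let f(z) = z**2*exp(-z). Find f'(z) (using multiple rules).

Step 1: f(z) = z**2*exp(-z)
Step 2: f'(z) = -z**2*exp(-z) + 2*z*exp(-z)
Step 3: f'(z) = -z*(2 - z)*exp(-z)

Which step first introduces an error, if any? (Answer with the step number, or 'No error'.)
Step 3

Step 3 is incorrect due to a sign flip.
The step shows: -z*(2 - z)*exp(-z)
The correct value should be: z*(2 - z)*exp(-z)

Explanation: The sign of the whole expression was flipped: the term z*(2 - z)*exp(-z) was incorrectly written as -z*(2 - z)*exp(-z)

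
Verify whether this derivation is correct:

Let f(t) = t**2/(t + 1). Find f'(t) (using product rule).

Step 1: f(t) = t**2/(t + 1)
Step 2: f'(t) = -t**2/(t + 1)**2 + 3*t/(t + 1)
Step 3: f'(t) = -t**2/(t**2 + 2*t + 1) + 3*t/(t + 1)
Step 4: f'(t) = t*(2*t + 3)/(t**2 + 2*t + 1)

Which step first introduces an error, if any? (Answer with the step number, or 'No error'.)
Step 2

Step 2 is incorrect due to a wrong coefficient.
The step shows: -t**2/(t + 1)**2 + 3*t/(t + 1)
The correct value should be: -t**2/(t + 1)**2 + 2*t/(t + 1)

Explanation: The coefficient 2 was incorrectly written as 3: the term 2*t/(t + 1) was incorrectly written as 3*t/(t + 1)
The later steps are derived from this incorrect expression, so the error originates in Step 2.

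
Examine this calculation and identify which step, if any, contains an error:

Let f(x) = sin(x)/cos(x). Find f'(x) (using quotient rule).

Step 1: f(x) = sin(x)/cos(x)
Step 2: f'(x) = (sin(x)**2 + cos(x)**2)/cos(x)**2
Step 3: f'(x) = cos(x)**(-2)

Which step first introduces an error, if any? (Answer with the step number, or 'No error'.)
No error

All steps in this derivation are correct.
The final answer f'(x) = cos(x)**(-2) is valid.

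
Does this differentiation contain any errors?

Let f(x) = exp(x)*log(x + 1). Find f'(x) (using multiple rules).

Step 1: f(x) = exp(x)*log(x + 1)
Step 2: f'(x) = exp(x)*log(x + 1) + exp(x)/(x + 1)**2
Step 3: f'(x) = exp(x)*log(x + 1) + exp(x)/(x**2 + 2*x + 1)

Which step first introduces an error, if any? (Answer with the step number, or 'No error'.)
Step 2

Step 2 is incorrect due to a wrong exponent.
The step shows: exp(x)*log(x + 1) + exp(x)/(x + 1)**2
The correct value should be: exp(x)*log(x + 1) + exp(x)/(x + 1)

Explanation: The exponent -1 on x + 1 was incorrectly written as -2: the term exp(x)/(x + 1) was incorrectly written as exp(x)/(x + 1)**2
The later steps are derived from this incorrect expression, so the error originates in Step 2.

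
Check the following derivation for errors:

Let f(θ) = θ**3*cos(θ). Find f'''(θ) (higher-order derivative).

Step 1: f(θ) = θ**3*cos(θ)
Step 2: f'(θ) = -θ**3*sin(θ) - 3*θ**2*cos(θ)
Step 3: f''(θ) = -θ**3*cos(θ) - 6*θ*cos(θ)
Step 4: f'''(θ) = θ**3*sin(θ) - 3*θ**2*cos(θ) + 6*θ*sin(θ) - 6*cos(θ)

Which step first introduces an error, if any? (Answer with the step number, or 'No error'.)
Step 2

Step 2 is incorrect due to a sign flip.
The step shows: -θ**3*sin(θ) - 3*θ**2*cos(θ)
The correct value should be: -θ**3*sin(θ) + 3*θ**2*cos(θ)

Explanation: The sign of one term was flipped: the term 3*θ**2*cos(θ) was incorrectly written as -3*θ**2*cos(θ)
The later steps are derived from this incorrect expression, so the error originates in Step 2.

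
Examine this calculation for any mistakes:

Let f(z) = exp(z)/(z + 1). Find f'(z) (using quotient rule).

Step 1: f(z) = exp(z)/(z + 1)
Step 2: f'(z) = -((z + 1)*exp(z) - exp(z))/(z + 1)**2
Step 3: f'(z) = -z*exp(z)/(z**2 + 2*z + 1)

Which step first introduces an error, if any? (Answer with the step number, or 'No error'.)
Step 2

Step 2 is incorrect due to a sign flip.
The step shows: -((z + 1)*exp(z) - exp(z))/(z + 1)**2
The correct value should be: ((z + 1)*exp(z) - exp(z))/(z + 1)**2

Explanation: The sign of the whole expression was flipped: the term ((z + 1)*exp(z) - exp(z))/(z + 1)**2 was incorrectly written as -((z + 1)*exp(z) - exp(z))/(z + 1)**2
The later steps are derived from this incorrect expression, so the error originates in Step 2.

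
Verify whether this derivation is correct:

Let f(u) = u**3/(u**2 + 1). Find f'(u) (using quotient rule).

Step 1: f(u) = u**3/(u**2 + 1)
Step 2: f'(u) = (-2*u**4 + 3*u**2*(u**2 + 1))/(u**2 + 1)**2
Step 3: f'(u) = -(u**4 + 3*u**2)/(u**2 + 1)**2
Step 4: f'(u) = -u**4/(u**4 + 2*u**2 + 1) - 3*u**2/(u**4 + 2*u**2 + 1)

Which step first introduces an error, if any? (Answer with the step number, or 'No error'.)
Step 3

Step 3 is incorrect due to a sign flip.
The step shows: -(u**4 + 3*u**2)/(u**2 + 1)**2
The correct value should be: (u**4 + 3*u**2)/(u**2 + 1)**2

Explanation: The sign of the whole expression was flipped: the term (u**4 + 3*u**2)/(u**2 + 1)**2 was incorrectly written as -(u**4 + 3*u**2)/(u**2 + 1)**2
The later steps are derived from this incorrect expression, so the error originates in Step 3.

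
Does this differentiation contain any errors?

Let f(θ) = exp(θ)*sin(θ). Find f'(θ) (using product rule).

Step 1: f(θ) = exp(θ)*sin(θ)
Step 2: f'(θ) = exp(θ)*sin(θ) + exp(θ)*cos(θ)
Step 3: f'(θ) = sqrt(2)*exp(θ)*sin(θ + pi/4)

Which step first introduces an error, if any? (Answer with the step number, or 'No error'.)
No error

All steps in this derivation are correct.
The final answer f'(θ) = sqrt(2)*exp(θ)*sin(θ + pi/4) is valid.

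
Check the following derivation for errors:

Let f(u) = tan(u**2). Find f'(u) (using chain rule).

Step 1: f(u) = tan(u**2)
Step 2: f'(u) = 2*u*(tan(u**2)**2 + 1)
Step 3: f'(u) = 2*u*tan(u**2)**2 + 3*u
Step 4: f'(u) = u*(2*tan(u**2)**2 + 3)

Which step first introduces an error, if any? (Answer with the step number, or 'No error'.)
Step 3

Step 3 is incorrect due to a wrong coefficient.
The step shows: 2*u*tan(u**2)**2 + 3*u
The correct value should be: 2*u*tan(u**2)**2 + 2*u

Explanation: The coefficient 2 was incorrectly written as 3: the term 2*u was incorrectly written as 3*u
The later steps are derived from this incorrect expression, so the error originates in Step 3.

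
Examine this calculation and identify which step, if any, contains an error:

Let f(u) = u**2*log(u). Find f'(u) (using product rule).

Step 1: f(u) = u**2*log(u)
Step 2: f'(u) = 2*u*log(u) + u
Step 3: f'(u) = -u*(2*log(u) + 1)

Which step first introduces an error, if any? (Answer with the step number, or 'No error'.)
Step 3

Step 3 is incorrect due to a sign flip.
The step shows: -u*(2*log(u) + 1)
The correct value should be: u*(2*log(u) + 1)

Explanation: The sign of the whole expression was flipped: the term u*(2*log(u) + 1) was incorrectly written as -u*(2*log(u) + 1)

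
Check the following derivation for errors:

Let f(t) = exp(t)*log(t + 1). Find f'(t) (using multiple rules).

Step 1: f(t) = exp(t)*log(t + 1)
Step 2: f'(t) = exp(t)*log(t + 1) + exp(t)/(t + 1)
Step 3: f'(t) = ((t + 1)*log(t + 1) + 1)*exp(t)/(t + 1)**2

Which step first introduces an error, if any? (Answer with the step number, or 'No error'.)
Step 3

Step 3 is incorrect due to a wrong exponent.
The step shows: ((t + 1)*log(t + 1) + 1)*exp(t)/(t + 1)**2
The correct value should be: ((t + 1)*log(t + 1) + 1)*exp(t)/(t + 1)

Explanation: The exponent -1 on t + 1 was incorrectly written as -2: the term ((t + 1)*log(t + 1) + 1)*exp(t)/(t + 1) was incorrectly written as ((t + 1)*log(t + 1) + 1)*exp(t)/(t + 1)**2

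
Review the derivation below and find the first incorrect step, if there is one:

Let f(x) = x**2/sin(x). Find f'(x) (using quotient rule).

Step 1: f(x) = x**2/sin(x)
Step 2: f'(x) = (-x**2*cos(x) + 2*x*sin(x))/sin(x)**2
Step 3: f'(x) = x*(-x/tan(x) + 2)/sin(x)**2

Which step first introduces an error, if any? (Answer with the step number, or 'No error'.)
Step 3

Step 3 is incorrect due to a wrong exponent.
The step shows: x*(-x/tan(x) + 2)/sin(x)**2
The correct value should be: x*(-x/tan(x) + 2)/sin(x)

Explanation: The exponent -1 on sin(x) was incorrectly written as -2: the term x*(-x/tan(x) + 2)/sin(x) was incorrectly written as x*(-x/tan(x) + 2)/sin(x)**2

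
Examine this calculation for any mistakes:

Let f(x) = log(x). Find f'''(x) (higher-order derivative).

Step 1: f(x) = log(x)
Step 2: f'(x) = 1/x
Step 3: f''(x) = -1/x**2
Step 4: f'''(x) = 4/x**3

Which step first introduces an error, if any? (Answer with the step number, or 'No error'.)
Step 4

Step 4 is incorrect due to a wrong coefficient.
The step shows: 4/x**3
The correct value should be: 2/x**3

Explanation: The coefficient 2 was incorrectly written as 4: the term 2/x**3 was incorrectly written as 4/x**3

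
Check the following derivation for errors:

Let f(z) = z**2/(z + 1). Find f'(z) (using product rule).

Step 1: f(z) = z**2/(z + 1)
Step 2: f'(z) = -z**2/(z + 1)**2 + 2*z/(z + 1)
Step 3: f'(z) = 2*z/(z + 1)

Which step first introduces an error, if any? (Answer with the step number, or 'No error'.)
Step 3

Step 3 is incorrect due to a dropped term.
The step shows: 2*z/(z + 1)
The correct value should be: -z**2/(z**2 + 2*z + 1) + 2*z/(z + 1)

Explanation: A term was dropped: the term -z**2/(z**2 + 2*z + 1) was incorrectly omitted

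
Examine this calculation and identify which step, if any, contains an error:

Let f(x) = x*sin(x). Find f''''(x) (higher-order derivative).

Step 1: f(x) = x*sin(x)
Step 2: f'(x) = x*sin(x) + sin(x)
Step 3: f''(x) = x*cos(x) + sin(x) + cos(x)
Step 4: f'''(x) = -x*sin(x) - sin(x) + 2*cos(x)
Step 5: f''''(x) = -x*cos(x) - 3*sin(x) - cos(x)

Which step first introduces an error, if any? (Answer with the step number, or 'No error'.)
Step 2

Step 2 is incorrect due to a wrong trig function.
The step shows: x*sin(x) + sin(x)
The correct value should be: x*cos(x) + sin(x)

Explanation: cos(x) was incorrectly written as sin(x): the term x*cos(x) was incorrectly written as x*sin(x)
The later steps are derived from this incorrect expression, so the error originates in Step 2.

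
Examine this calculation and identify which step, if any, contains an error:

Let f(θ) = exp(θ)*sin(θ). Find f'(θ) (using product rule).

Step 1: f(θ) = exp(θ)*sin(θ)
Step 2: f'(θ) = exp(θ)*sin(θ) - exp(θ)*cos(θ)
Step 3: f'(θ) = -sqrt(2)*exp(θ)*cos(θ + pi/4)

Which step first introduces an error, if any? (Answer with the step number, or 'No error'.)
Step 2

Step 2 is incorrect due to a sign flip.
The step shows: exp(θ)*sin(θ) - exp(θ)*cos(θ)
The correct value should be: exp(θ)*sin(θ) + exp(θ)*cos(θ)

Explanation: The sign of one term was flipped: the term exp(θ)*cos(θ) was incorrectly written as -exp(θ)*cos(θ)
The later steps are derived from this incorrect expression, so the error originates in Step 2.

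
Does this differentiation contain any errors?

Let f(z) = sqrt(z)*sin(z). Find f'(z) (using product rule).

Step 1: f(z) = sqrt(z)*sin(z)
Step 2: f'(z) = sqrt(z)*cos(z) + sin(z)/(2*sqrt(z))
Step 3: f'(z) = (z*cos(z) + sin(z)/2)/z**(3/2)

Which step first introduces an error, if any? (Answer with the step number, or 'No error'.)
Step 3

Step 3 is incorrect due to a wrong exponent.
The step shows: (z*cos(z) + sin(z)/2)/z**(3/2)
The correct value should be: (z*cos(z) + sin(z)/2)/sqrt(z)

Explanation: The exponent -1/2 on z was incorrectly written as -3/2: the term (z*cos(z) + sin(z)/2)/sqrt(z) was incorrectly written as (z*cos(z) + sin(z)/2)/z**(3/2)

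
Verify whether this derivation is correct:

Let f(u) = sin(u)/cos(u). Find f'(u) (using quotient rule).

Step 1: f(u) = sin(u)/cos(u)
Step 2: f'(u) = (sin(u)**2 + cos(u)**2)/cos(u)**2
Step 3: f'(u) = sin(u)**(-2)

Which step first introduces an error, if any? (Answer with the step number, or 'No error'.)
Step 3

Step 3 is incorrect due to a wrong trig function.
The step shows: sin(u)**(-2)
The correct value should be: cos(u)**(-2)

Explanation: cos(u) was incorrectly written as sin(u): the term cos(u)**(-2) was incorrectly written as sin(u)**(-2)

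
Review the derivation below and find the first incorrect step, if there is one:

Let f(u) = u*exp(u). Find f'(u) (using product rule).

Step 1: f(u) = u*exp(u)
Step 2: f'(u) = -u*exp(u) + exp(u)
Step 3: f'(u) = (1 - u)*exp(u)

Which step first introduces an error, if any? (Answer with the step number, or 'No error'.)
Step 2

Step 2 is incorrect due to a sign flip.
The step shows: -u*exp(u) + exp(u)
The correct value should be: u*exp(u) + exp(u)

Explanation: The sign of one term was flipped: the term u*exp(u) was incorrectly written as -u*exp(u)
The later steps are derived from this incorrect expression, so the error originates in Step 2.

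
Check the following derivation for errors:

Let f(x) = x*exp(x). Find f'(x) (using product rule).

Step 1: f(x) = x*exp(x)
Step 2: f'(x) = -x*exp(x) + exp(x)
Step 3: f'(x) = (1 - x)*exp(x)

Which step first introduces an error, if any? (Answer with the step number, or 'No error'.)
Step 2

Step 2 is incorrect due to a sign flip.
The step shows: -x*exp(x) + exp(x)
The correct value should be: x*exp(x) + exp(x)

Explanation: The sign of one term was flipped: the term x*exp(x) was incorrectly written as -x*exp(x)
The later steps are derived from this incorrect expression, so the error originates in Step 2.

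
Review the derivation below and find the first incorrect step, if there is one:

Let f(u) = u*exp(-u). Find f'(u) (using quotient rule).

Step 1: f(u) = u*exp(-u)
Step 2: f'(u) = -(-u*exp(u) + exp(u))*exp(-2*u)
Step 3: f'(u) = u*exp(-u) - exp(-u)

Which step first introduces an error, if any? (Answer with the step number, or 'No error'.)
Step 2

Step 2 is incorrect due to a sign flip.
The step shows: -(-u*exp(u) + exp(u))*exp(-2*u)
The correct value should be: (-u*exp(u) + exp(u))*exp(-2*u)

Explanation: The sign of the whole expression was flipped: the term (-u*exp(u) + exp(u))*exp(-2*u) was incorrectly written as -(-u*exp(u) + exp(u))*exp(-2*u)
The later steps are derived from this incorrect expression, so the error originates in Step 2.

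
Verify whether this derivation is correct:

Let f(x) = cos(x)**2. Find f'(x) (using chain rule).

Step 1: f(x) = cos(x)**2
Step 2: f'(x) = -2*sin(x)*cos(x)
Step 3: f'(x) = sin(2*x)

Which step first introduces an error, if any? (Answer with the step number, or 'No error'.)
Step 3

Step 3 is incorrect due to a sign flip.
The step shows: sin(2*x)
The correct value should be: -sin(2*x)

Explanation: The sign of the whole expression was flipped: the term -sin(2*x) was incorrectly written as sin(2*x)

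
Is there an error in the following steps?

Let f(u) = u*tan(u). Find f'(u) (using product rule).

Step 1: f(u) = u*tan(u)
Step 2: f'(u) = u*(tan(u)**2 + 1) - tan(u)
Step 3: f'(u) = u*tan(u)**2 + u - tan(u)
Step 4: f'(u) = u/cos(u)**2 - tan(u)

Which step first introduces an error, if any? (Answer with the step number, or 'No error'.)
Step 2

Step 2 is incorrect due to a sign flip.
The step shows: u*(tan(u)**2 + 1) - tan(u)
The correct value should be: u*(tan(u)**2 + 1) + tan(u)

Explanation: The sign of one term was flipped: the term tan(u) was incorrectly written as -tan(u)
The later steps are derived from this incorrect expression, so the error originates in Step 2.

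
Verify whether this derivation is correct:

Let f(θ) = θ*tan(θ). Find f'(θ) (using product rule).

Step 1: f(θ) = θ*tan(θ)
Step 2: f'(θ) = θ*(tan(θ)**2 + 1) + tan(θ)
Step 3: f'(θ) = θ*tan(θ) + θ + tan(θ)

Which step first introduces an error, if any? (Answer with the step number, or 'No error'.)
Step 3

Step 3 is incorrect due to a wrong exponent.
The step shows: θ*tan(θ) + θ + tan(θ)
The correct value should be: θ*tan(θ)**2 + θ + tan(θ)

Explanation: The exponent 2 on tan(θ) was incorrectly written as 1: the term θ*tan(θ)**2 was incorrectly written as θ*tan(θ)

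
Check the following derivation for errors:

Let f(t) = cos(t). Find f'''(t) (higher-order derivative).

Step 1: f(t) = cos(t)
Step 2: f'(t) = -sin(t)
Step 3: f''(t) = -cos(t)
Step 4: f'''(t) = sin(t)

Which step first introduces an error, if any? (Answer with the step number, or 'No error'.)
No error

All steps in this derivation are correct.
The final answer f'''(t) = sin(t) is valid.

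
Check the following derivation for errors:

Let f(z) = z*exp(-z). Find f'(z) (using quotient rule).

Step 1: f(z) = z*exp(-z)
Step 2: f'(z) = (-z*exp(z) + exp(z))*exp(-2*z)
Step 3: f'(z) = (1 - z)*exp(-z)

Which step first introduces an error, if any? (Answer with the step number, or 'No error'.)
No error

All steps in this derivation are correct.
The final answer f'(z) = (1 - z)*exp(-z) is valid.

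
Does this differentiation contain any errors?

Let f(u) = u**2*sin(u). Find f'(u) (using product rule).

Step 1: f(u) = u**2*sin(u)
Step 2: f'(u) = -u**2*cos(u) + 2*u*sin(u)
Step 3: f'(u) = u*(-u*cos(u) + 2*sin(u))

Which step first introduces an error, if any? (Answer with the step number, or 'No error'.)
Step 2

Step 2 is incorrect due to a sign flip.
The step shows: -u**2*cos(u) + 2*u*sin(u)
The correct value should be: u**2*cos(u) + 2*u*sin(u)

Explanation: The sign of one term was flipped: the term u**2*cos(u) was incorrectly written as -u**2*cos(u)
The later steps are derived from this incorrect expression, so the error originates in Step 2.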